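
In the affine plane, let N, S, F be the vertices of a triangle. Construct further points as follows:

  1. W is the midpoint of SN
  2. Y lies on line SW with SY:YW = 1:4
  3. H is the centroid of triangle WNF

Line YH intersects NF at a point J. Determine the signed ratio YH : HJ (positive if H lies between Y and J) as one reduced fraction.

YH:HJ = 22/5

Set N = (0, 0), S = (1, 0), F = (0, 1); any affine frame gives the same invariant.
1. W is the midpoint of SN ⇒ W = (1/2, 0)
2. Y lies on line SW with SY:YW = 1:4 ⇒ Y = (9/10, 0)
3. H is the centroid of triangle WNF ⇒ H = (1/6, 1/3)
line YH meets NF at J = (0, 9/22)
H = Y + t·(J−Y) with t = 22/27, so YH:HJ = 22/27:5/27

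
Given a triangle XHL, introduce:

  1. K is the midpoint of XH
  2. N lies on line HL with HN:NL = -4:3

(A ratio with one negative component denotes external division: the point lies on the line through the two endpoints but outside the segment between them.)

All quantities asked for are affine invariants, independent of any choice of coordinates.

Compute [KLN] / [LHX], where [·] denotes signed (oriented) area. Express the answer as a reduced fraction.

Work in coordinates with X = (0, 0), H = (1, 0), L = (0, 1).
1. K is the midpoint of XH ⇒ K = (1/2, 0)
2. N lies on line HL with HN:NL = -4:3 ⇒ N = (-3, 4)
2·[KLN] = 3/2, 2·[LHX] = -1
[KLN]:[LHX] = 3/2:-1 = -3/2

[KLN]:[LHX] = -3/2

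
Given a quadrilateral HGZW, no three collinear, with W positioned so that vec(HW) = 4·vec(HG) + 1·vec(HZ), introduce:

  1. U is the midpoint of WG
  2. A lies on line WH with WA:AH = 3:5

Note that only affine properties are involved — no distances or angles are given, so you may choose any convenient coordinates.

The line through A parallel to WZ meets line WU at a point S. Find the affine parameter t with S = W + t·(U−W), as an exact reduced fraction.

Assign H = (0, 0), G = (1, 0), Z = (0, 1), W = (4, 1) — the answer is frame-independent, so this choice is without loss of generality.
1. U is the midpoint of WG ⇒ U = (5/2, 1/2)
2. A lies on line WH with WA:AH = 3:5 ⇒ A = (5/2, 5/8)
through A parallel to WZ: direction (-4, 0); meets WU at S = (23/8, 5/8)
S = W + t·(U−W) with t = 3/4

t = 3/4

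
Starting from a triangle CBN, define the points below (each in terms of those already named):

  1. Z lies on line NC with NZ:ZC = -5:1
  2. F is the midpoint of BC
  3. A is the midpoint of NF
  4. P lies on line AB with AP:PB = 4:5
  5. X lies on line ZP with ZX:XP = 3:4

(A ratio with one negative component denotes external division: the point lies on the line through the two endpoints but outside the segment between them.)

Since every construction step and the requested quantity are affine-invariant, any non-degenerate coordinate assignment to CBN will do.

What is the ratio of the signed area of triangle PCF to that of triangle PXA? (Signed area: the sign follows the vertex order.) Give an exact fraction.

Set C = (0, 0), B = (1, 0), N = (0, 1); any affine frame gives the same invariant.
1. Z lies on line NC with NZ:ZC = -5:1 ⇒ Z = (0, -1/4)
2. F is the midpoint of BC ⇒ F = (1/2, 0)
3. A is the midpoint of NF ⇒ A = (1/4, 1/2)
4. P lies on line AB with AP:PB = 4:5 ⇒ P = (7/12, 5/18)
5. X lies on line ZP with ZX:XP = 3:4 ⇒ X = (1/4, -1/42)
2·[PCF] = 5/36, 2·[PXA] = -11/63
[PCF]:[PXA] = 5/36:-11/63 = -35/44

[PCF]:[PXA] = -35/44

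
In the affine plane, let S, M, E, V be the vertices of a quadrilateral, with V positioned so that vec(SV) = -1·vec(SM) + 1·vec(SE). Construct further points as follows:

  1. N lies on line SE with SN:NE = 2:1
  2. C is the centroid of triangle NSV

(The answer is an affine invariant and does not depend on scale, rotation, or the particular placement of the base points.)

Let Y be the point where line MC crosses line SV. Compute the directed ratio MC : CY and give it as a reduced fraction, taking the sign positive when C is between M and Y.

Set S = (0, 0), M = (1, 0), E = (0, 1), V = (-1, 1); any affine frame gives the same invariant.
1. N lies on line SE with SN:NE = 2:1 ⇒ N = (0, 2/3)
2. C is the centroid of triangle NSV ⇒ C = (-1/3, 5/9)
line MC meets SV at Y = (-5/7, 5/7)
C = M + t·(Y−M) with t = 7/9, so MC:CY = 7/9:2/9

MC:CY = 7/2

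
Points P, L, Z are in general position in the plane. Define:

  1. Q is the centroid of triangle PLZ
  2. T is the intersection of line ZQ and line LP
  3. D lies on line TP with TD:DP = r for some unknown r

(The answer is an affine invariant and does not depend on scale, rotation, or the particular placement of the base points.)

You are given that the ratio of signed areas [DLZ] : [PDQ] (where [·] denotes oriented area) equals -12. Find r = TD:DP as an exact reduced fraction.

Assign P = (0, 0), L = (1, 0), Z = (0, 1) — the answer is frame-independent, so this choice is without loss of generality.
1. Q is the centroid of triangle PLZ ⇒ Q = (1/3, 1/3)
2. T is the intersection of line ZQ and line LP ⇒ T = (1/2, 0)
3. With TD:DP = r, write λ = r/(r+1) so D = T + λ·(P−T); D is affine-linear in λ
Every point depending on D is an affine combination of D and λ-independent points, so each such coordinate is linear in λ; the λ² term in each signed area is a multiple of (P−T)×(P−T) = 0, so 2·[DLZ] and 2·[PDQ] are each linear in λ. Evaluating at λ=0 and λ=1:
  2·[DLZ] = 1/2·λ + 1/2,   2·[PDQ] = -1/6·λ + 1/6
So [DLZ]:[PDQ] = (1/2·λ + 1/2) / (-1/6·λ + 1/6). Setting this equal to -12:
  1/2·λ + 1/2 = -12·(-1/6·λ + 1/6)  ⇒  λ = 5/3
Then r = λ/(1−λ) = (5/3)/(-2/3) = -5/2. Check: with r = -5/2, D = (-1/3, 0) and [DLZ]:[PDQ] = -12 as required.

r = -5/2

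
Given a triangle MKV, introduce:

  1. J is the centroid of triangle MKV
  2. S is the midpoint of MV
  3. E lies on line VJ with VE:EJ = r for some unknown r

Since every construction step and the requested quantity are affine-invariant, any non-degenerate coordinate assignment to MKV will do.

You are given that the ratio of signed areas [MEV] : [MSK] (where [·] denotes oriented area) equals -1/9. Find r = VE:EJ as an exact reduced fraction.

r = 1/5

Assign M = (0, 0), K = (1, 0), V = (0, 1) — the answer is frame-independent, so this choice is without loss of generality.
1. J is the centroid of triangle MKV ⇒ J = (1/3, 1/3)
2. S is the midpoint of MV ⇒ S = (0, 1/2)
3. With VE:EJ = r, write λ = r/(r+1) so E = V + λ·(J−V); E is affine-linear in λ
Every point depending on E is an affine combination of E and λ-independent points, so each such coordinate is linear in λ; the λ² term in each signed area is a multiple of (J−V)×(J−V) = 0, so 2·[MEV] and 2·[MSK] are each linear in λ. Evaluating at λ=0 and λ=1:
  2·[MEV] = 1/3·λ,   2·[MSK] = -1/2
So [MEV]:[MSK] = (1/3·λ) / (-1/2). Setting this equal to -1/9:
  1/3·λ = -1/9·(-1/2)  ⇒  λ = 1/6
Then r = λ/(1−λ) = (1/6)/(5/6) = 1/5. Check: with r = 1/5, E = (1/18, 8/9) and [MEV]:[MSK] = -1/9 as required.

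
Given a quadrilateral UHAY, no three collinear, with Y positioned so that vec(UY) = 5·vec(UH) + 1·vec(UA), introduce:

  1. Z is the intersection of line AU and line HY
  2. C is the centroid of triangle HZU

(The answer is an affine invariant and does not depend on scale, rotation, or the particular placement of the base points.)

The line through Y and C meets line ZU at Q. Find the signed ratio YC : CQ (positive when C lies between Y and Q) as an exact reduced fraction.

Assign U = (0, 0), H = (1, 0), A = (0, 1), Y = (5, 1) — the answer is frame-independent, so this choice is without loss of generality.
1. Z is the intersection of line AU and line HY ⇒ Z = (0, -1/4)
2. C is the centroid of triangle HZU ⇒ C = (1/3, -1/12)
line YC meets ZU at Q = (0, -9/56)
C = Y + t·(Q−Y) with t = 14/15, so YC:CQ = 14/15:1/15

YC:CQ = 14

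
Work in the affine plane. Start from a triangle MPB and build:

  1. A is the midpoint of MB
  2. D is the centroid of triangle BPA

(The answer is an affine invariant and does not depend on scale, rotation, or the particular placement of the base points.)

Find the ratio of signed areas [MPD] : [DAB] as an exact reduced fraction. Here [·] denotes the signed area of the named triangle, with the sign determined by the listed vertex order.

Set M = (0, 0), P = (1, 0), B = (0, 1); any affine frame gives the same invariant.
1. A is the midpoint of MB ⇒ A = (0, 1/2)
2. D is the centroid of triangle BPA ⇒ D = (1/3, 1/2)
2·[MPD] = 1/2, 2·[DAB] = -1/6
[MPD]:[DAB] = 1/2:-1/6 = -3

[MPD]:[DAB] = -3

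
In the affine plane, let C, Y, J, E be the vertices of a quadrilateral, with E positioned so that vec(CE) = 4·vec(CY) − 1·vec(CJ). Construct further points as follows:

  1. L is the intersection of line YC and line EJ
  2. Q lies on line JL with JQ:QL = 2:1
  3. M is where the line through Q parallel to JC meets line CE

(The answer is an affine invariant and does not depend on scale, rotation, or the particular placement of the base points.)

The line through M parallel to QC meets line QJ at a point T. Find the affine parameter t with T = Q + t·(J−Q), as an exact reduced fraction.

Choose coordinates C = (0, 0), Y = (1, 0), J = (0, 1), E = (4, -1).
1. L is the intersection of line YC and line EJ ⇒ L = (2, 0)
2. Q lies on line JL with JQ:QL = 2:1 ⇒ Q = (4/3, 1/3)
3. M is where the line through Q parallel to JC meets line CE ⇒ M = (4/3, -1/3)
through M parallel to QC: direction (-4/3, -1/3); meets QJ at T = (20/9, -1/9)
T = Q + t·(J−Q) with t = -2/3

t = -2/3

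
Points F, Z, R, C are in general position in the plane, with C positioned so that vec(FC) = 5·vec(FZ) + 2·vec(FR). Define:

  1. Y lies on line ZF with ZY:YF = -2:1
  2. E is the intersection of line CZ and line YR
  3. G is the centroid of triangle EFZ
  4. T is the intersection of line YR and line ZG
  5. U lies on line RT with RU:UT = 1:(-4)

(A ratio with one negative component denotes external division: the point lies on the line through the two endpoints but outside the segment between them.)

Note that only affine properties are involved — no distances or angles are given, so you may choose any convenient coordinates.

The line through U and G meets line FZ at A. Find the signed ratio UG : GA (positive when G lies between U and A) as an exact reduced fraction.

UG:GA = -11/3

Work in coordinates with F = (0, 0), Z = (1, 0), R = (0, 1), C = (5, 2).
1. Y lies on line ZF with ZY:YF = -2:1 ⇒ Y = (-1, 0)
2. E is the intersection of line CZ and line YR ⇒ E = (-3, -2)
3. G is the centroid of triangle EFZ ⇒ G = (-2/3, -2/3)
4. T is the intersection of line YR and line ZG ⇒ T = (-7/3, -4/3)
5. U lies on line RT with RU:UT = 1:(-4) ⇒ U = (7/9, 16/9)
line UG meets FZ at A = (-3/11, 0)
G = U + t·(A−U) with t = 11/8, so UG:GA = 11/8:-3/8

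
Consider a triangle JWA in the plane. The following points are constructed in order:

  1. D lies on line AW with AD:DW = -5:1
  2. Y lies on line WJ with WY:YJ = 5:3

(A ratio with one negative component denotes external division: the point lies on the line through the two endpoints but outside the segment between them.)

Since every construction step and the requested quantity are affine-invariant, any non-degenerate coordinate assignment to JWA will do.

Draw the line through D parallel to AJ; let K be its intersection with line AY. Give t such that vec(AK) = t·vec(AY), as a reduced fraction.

Assign J = (0, 0), W = (1, 0), A = (0, 1) — the answer is frame-independent, so this choice is without loss of generality.
1. D lies on line AW with AD:DW = -5:1 ⇒ D = (5/4, -1/4)
2. Y lies on line WJ with WY:YJ = 5:3 ⇒ Y = (3/8, 0)
through D parallel to AJ: direction (0, -1); meets AY at K = (5/4, -7/3)
K = A + t·(Y−A) with t = 10/3

t = 10/3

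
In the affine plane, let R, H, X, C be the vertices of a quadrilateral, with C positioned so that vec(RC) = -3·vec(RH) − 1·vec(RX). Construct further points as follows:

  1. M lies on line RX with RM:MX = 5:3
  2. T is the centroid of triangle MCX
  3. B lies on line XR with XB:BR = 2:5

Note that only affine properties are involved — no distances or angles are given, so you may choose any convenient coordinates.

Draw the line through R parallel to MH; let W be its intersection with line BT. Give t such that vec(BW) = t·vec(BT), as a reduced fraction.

Choose coordinates R = (0, 0), H = (1, 0), X = (0, 1), C = (-3, -1).
1. M lies on line RX with RM:MX = 5:3 ⇒ M = (0, 5/8)
2. T is the centroid of triangle MCX ⇒ T = (-1, 5/24)
3. B lies on line XR with XB:BR = 2:5 ⇒ B = (0, 5/7)
through R parallel to MH: direction (1, -5/8); meets BT at W = (-12/19, 15/38)
W = B + t·(T−B) with t = 12/19

t = 12/19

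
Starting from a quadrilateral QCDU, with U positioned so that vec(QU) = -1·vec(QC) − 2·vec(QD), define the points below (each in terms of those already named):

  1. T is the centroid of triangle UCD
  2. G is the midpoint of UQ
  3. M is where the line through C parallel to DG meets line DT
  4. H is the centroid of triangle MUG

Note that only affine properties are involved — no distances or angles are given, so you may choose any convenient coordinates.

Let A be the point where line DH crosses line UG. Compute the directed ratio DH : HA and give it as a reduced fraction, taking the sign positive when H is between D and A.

DH:HA = -7/4

Assign Q = (0, 0), C = (1, 0), D = (0, 1), U = (-1, -2) — the answer is frame-independent, so this choice is without loss of generality.
1. T is the centroid of triangle UCD ⇒ T = (0, -1/3)
2. G is the midpoint of UQ ⇒ G = (-1/2, -1)
3. M is where the line through C parallel to DG meets line DT ⇒ M = (0, -4)
4. H is the centroid of triangle MUG ⇒ H = (-1/2, -7/3)
line DH meets UG at A = (-3/14, -3/7)
H = D + t·(A−D) with t = 7/3, so DH:HA = 7/3:-4/3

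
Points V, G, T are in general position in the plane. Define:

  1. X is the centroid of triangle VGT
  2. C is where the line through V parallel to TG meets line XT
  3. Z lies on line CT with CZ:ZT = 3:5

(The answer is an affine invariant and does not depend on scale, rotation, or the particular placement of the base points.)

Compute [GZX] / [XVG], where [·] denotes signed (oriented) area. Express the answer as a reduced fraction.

Assign V = (0, 0), G = (1, 0), T = (0, 1) — the answer is frame-independent, so this choice is without loss of generality.
1. X is the centroid of triangle VGT ⇒ X = (1/3, 1/3)
2. C is where the line through V parallel to TG meets line XT ⇒ C = (1, -1)
3. Z lies on line CT with CZ:ZT = 3:5 ⇒ Z = (5/8, -1/4)
2·[GZX] = -7/24, 2·[XVG] = 1/3
[GZX]:[XVG] = -7/24:1/3 = -7/8

[GZX]:[XVG] = -7/8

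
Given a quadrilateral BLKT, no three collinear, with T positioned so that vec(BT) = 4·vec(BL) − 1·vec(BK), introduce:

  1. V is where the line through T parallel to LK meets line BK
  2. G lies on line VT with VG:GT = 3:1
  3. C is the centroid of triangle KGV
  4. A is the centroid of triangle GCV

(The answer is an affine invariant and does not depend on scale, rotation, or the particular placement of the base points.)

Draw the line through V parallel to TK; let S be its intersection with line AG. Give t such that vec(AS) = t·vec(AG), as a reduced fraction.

Assign B = (0, 0), L = (1, 0), K = (0, 1), T = (4, -1) — the answer is frame-independent, so this choice is without loss of generality.
1. V is where the line through T parallel to LK meets line BK ⇒ V = (0, 3)
2. G lies on line VT with VG:GT = 3:1 ⇒ G = (3, 0)
3. C is the centroid of triangle KGV ⇒ C = (1, 4/3)
4. A is the centroid of triangle GCV ⇒ A = (4/3, 13/9)
through V parallel to TK: direction (-4, 2); meets AG at S = (-12/11, 39/11)
S = A + t·(G−A) with t = -16/11

t = -16/11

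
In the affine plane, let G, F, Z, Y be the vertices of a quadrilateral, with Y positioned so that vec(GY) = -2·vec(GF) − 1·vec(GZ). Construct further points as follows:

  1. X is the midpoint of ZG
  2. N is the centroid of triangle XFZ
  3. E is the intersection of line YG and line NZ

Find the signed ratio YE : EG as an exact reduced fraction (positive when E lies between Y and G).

YE:EG = -5

Choose coordinates G = (0, 0), F = (1, 0), Z = (0, 1), Y = (-2, -1).
1. X is the midpoint of ZG ⇒ X = (0, 1/2)
2. N is the centroid of triangle XFZ ⇒ N = (1/3, 1/2)
3. E is the intersection of line YG and line NZ ⇒ E = (1/2, 1/4)
E = Y + t·(G−Y) with t = 5/4, so YE:EG = t:(1−t) = 5/4:-1/4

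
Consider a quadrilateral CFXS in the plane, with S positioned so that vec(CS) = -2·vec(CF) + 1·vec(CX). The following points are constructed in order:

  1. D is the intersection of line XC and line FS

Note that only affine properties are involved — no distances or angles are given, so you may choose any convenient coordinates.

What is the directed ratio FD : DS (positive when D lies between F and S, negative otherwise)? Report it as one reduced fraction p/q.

Set C = (0, 0), F = (1, 0), X = (0, 1), S = (-2, 1); any affine frame gives the same invariant.
1. D is the intersection of line XC and line FS ⇒ D = (0, 1/3)
D = F + t·(S−F) with t = 1/3, so FD:DS = t:(1−t) = 1/3:2/3

FD:DS = 1/2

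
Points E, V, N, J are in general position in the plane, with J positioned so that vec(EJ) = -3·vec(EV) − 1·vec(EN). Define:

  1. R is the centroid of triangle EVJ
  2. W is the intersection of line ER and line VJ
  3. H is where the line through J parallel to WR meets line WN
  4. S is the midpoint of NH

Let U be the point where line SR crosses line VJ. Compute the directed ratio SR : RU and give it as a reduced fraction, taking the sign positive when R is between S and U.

Choose coordinates E = (0, 0), V = (1, 0), N = (0, 1), J = (-3, -1).
1. R is the centroid of triangle EVJ ⇒ R = (-2/3, -1/3)
2. W is the intersection of line ER and line VJ ⇒ W = (-1, -1/2)
3. H is where the line through J parallel to WR meets line WN ⇒ H = (-1/2, 1/4)
4. S is the midpoint of NH ⇒ S = (-1/4, 5/8)
line SR meets VJ at U = (-29/41, -35/82)
R = S + t·(U−S) with t = 41/45, so SR:RU = 41/45:4/45

SR:RU = 41/4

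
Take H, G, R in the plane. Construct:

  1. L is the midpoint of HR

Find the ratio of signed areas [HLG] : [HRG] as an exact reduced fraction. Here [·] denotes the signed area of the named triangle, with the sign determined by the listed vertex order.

Set H = (0, 0), G = (1, 0), R = (0, 1); any affine frame gives the same invariant.
1. L is the midpoint of HR ⇒ L = (0, 1/2)
2·[HLG] = -1/2, 2·[HRG] = -1
[HLG]:[HRG] = -1/2:-1 = 1/2

[HLG]:[HRG] = 1/2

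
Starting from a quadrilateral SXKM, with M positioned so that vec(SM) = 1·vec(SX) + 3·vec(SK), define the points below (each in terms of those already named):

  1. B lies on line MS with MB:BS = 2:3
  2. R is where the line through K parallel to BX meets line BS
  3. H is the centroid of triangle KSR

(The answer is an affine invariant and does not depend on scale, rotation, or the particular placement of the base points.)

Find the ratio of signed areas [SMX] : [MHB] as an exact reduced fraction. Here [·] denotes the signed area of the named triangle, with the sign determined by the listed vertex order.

[SMX]:[MHB] = -45/2

Set S = (0, 0), X = (1, 0), K = (0, 1), M = (1, 3); any affine frame gives the same invariant.
1. B lies on line MS with MB:BS = 2:3 ⇒ B = (3/5, 9/5)
2. R is where the line through K parallel to BX meets line BS ⇒ R = (2/15, 2/5)
3. H is the centroid of triangle KSR ⇒ H = (2/45, 7/15)
2·[SMX] = -3, 2·[MHB] = 2/15
[SMX]:[MHB] = -3:2/15 = -45/2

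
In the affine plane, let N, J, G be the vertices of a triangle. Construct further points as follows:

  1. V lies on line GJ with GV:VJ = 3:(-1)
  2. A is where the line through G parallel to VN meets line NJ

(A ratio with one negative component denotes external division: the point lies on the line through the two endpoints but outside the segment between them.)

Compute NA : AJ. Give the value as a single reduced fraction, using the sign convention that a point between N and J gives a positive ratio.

Work in coordinates with N = (0, 0), J = (1, 0), G = (0, 1).
1. V lies on line GJ with GV:VJ = 3:(-1) ⇒ V = (3/2, -1/2)
2. A is where the line through G parallel to VN meets line NJ ⇒ A = (3, 0)
A = N + t·(J−N) with t = 3, so NA:AJ = t:(1−t) = 3:-2

NA:AJ = -3/2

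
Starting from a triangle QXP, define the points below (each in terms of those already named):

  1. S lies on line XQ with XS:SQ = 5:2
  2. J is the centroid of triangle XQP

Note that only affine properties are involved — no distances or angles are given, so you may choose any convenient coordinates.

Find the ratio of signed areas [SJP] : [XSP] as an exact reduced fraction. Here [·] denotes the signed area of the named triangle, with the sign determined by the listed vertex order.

[SJP]:[XSP] = -1/5

Work in coordinates with Q = (0, 0), X = (1, 0), P = (0, 1).
1. S lies on line XQ with XS:SQ = 5:2 ⇒ S = (2/7, 0)
2. J is the centroid of triangle XQP ⇒ J = (1/3, 1/3)
2·[SJP] = 1/7, 2·[XSP] = -5/7
[SJP]:[XSP] = 1/7:-5/7 = -1/5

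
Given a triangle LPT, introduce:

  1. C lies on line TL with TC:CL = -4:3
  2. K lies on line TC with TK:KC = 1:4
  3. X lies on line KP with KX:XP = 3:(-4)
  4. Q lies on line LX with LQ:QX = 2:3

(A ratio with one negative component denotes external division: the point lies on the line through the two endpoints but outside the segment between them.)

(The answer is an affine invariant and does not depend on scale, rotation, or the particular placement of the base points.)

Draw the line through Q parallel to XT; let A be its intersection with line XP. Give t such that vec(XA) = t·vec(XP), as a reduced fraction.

t = 9/16

Assign L = (0, 0), P = (1, 0), T = (0, 1) — the answer is frame-independent, so this choice is without loss of generality.
1. C lies on line TL with TC:CL = -4:3 ⇒ C = (0, -3)
2. K lies on line TC with TK:KC = 1:4 ⇒ K = (0, 1/5)
3. X lies on line KP with KX:XP = 3:(-4) ⇒ X = (-3, 4/5)
4. Q lies on line LX with LQ:QX = 2:3 ⇒ Q = (-6/5, 8/25)
through Q parallel to XT: direction (3, 1/5); meets XP at A = (-3/4, 7/20)
A = X + t·(P−X) with t = 9/16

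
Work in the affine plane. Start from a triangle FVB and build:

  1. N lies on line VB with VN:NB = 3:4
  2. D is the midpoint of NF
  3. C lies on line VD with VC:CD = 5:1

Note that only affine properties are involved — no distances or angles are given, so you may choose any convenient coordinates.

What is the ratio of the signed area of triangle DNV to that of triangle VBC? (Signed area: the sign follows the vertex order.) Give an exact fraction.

[DNV]:[VBC] = -18/35

Choose coordinates F = (0, 0), V = (1, 0), B = (0, 1).
1. N lies on line VB with VN:NB = 3:4 ⇒ N = (4/7, 3/7)
2. D is the midpoint of NF ⇒ D = (2/7, 3/14)
3. C lies on line VD with VC:CD = 5:1 ⇒ C = (17/42, 5/28)
2·[DNV] = -3/14, 2·[VBC] = 5/12
[DNV]:[VBC] = -3/14:5/12 = -18/35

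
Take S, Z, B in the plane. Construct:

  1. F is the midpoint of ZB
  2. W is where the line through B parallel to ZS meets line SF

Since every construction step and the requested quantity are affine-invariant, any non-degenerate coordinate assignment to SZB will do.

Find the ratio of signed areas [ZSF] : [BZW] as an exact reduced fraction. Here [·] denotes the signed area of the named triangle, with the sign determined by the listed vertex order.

Work in coordinates with S = (0, 0), Z = (1, 0), B = (0, 1).
1. F is the midpoint of ZB ⇒ F = (1/2, 1/2)
2. W is where the line through B parallel to ZS meets line SF ⇒ W = (1, 1)
2·[ZSF] = -1/2, 2·[BZW] = 1
[ZSF]:[BZW] = -1/2:1 = -1/2

[ZSF]:[BZW] = -1/2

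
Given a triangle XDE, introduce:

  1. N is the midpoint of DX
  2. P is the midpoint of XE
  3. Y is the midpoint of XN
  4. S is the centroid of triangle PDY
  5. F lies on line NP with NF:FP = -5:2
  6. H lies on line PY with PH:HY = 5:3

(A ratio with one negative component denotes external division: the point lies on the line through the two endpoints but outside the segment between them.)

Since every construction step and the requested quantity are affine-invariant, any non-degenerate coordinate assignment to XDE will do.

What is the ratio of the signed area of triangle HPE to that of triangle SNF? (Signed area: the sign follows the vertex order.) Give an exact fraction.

Assign X = (0, 0), D = (1, 0), E = (0, 1) — the answer is frame-independent, so this choice is without loss of generality.
1. N is the midpoint of DX ⇒ N = (1/2, 0)
2. P is the midpoint of XE ⇒ P = (0, 1/2)
3. Y is the midpoint of XN ⇒ Y = (1/4, 0)
4. S is the centroid of triangle PDY ⇒ S = (5/12, 1/6)
5. F lies on line NP with NF:FP = -5:2 ⇒ F = (-1/3, 5/6)
6. H lies on line PY with PH:HY = 5:3 ⇒ H = (5/32, 3/16)
2·[HPE] = -5/64, 2·[SNF] = -5/72
[HPE]:[SNF] = -5/64:-5/72 = 9/8

[HPE]:[SNF] = 9/8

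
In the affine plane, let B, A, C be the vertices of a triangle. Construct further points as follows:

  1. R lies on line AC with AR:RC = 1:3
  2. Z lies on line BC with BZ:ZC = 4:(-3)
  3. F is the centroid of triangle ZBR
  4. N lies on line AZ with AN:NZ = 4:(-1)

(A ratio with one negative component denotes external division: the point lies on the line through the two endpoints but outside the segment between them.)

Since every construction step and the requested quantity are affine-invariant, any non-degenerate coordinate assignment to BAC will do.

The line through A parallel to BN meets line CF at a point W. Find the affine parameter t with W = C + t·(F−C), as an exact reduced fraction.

Choose coordinates B = (0, 0), A = (1, 0), C = (0, 1).
1. R lies on line AC with AR:RC = 1:3 ⇒ R = (3/4, 1/4)
2. Z lies on line BC with BZ:ZC = 4:(-3) ⇒ Z = (0, 4)
3. F is the centroid of triangle ZBR ⇒ F = (1/4, 17/12)
4. N lies on line AZ with AN:NZ = 4:(-1) ⇒ N = (-1/3, 16/3)
through A parallel to BN: direction (-1/3, 16/3); meets CF at W = (45/53, 128/53)
W = C + t·(F−C) with t = 180/53

t = 180/53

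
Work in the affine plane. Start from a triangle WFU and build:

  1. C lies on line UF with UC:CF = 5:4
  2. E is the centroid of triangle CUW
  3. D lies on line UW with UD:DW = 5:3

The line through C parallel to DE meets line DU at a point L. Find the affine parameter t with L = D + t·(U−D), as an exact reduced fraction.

t = -2/5

Set W = (0, 0), F = (1, 0), U = (0, 1); any affine frame gives the same invariant.
1. C lies on line UF with UC:CF = 5:4 ⇒ C = (5/9, 4/9)
2. E is the centroid of triangle CUW ⇒ E = (5/27, 13/27)
3. D lies on line UW with UD:DW = 5:3 ⇒ D = (0, 3/8)
through C parallel to DE: direction (5/27, 23/216); meets DU at L = (0, 1/8)
L = D + t·(U−D) with t = -2/5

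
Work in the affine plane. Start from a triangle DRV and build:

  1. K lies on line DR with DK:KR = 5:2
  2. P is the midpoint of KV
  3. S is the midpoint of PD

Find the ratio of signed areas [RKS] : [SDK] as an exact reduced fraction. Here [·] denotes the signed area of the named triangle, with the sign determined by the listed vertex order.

[RKS]:[SDK] = -2/5

Choose coordinates D = (0, 0), R = (1, 0), V = (0, 1).
1. K lies on line DR with DK:KR = 5:2 ⇒ K = (5/7, 0)
2. P is the midpoint of KV ⇒ P = (5/14, 1/2)
3. S is the midpoint of PD ⇒ S = (5/28, 1/4)
2·[RKS] = -1/14, 2·[SDK] = 5/28
[RKS]:[SDK] = -1/14:5/28 = -2/5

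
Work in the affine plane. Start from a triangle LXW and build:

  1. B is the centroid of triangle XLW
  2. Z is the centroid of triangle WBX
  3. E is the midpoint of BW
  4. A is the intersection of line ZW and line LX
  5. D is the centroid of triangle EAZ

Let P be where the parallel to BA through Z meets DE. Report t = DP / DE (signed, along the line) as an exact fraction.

Assign L = (0, 0), X = (1, 0), W = (0, 1) — the answer is frame-independent, so this choice is without loss of generality.
1. B is the centroid of triangle XLW ⇒ B = (1/3, 1/3)
2. Z is the centroid of triangle WBX ⇒ Z = (4/9, 4/9)
3. E is the midpoint of BW ⇒ E = (1/6, 2/3)
4. A is the intersection of line ZW and line LX ⇒ A = (4/5, 0)
5. D is the centroid of triangle EAZ ⇒ D = (127/270, 10/27)
through Z parallel to BA: direction (7/15, -1/3); meets DE at P = (58/225, 26/45)
P = D + t·(E−D) with t = 7/10

t = 7/10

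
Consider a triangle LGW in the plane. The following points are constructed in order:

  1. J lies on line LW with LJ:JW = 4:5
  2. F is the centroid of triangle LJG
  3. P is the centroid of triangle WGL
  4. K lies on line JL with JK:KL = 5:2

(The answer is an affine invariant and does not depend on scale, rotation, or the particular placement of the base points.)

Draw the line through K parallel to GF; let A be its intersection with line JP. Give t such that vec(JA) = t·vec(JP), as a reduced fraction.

t = 60/7

Assign L = (0, 0), G = (1, 0), W = (0, 1) — the answer is frame-independent, so this choice is without loss of generality.
1. J lies on line LW with LJ:JW = 4:5 ⇒ J = (0, 4/9)
2. F is the centroid of triangle LJG ⇒ F = (1/3, 4/27)
3. P is the centroid of triangle WGL ⇒ P = (1/3, 1/3)
4. K lies on line JL with JK:KL = 5:2 ⇒ K = (0, 8/63)
through K parallel to GF: direction (-2/3, 4/27); meets JP at A = (20/7, -32/63)
A = J + t·(P−J) with t = 60/7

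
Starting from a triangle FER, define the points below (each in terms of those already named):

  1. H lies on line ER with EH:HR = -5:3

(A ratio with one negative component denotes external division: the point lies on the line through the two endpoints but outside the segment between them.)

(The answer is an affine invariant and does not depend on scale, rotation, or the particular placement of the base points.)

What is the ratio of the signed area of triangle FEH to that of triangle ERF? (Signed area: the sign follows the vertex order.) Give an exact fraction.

[FEH]:[ERF] = 5/2

Set F = (0, 0), E = (1, 0), R = (0, 1); any affine frame gives the same invariant.
1. H lies on line ER with EH:HR = -5:3 ⇒ H = (-3/2, 5/2)
2·[FEH] = 5/2, 2·[ERF] = 1
[FEH]:[ERF] = 5/2:1 = 5/2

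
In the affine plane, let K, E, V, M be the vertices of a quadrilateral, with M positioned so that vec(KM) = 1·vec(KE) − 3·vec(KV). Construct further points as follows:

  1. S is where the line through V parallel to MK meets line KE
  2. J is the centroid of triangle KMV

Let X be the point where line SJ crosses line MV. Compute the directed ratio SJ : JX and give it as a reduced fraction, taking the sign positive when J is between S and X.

Work in coordinates with K = (0, 0), E = (1, 0), V = (0, 1), M = (1, -3).
1. S is where the line through V parallel to MK meets line KE ⇒ S = (1/3, 0)
2. J is the centroid of triangle KMV ⇒ J = (1/3, -2/3)
line SJ meets MV at X = (1/3, -1/3)
J = S + t·(X−S) with t = 2, so SJ:JX = 2:-1

SJ:JX = -2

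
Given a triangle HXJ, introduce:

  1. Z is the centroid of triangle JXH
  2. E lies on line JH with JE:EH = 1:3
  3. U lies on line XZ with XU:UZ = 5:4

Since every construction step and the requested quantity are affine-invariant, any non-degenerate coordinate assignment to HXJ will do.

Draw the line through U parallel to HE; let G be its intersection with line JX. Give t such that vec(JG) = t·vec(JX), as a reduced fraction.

t = 17/27

Choose coordinates H = (0, 0), X = (1, 0), J = (0, 1).
1. Z is the centroid of triangle JXH ⇒ Z = (1/3, 1/3)
2. E lies on line JH with JE:EH = 1:3 ⇒ E = (0, 3/4)
3. U lies on line XZ with XU:UZ = 5:4 ⇒ U = (17/27, 5/27)
through U parallel to HE: direction (0, 3/4); meets JX at G = (17/27, 10/27)
G = J + t·(X−J) with t = 17/27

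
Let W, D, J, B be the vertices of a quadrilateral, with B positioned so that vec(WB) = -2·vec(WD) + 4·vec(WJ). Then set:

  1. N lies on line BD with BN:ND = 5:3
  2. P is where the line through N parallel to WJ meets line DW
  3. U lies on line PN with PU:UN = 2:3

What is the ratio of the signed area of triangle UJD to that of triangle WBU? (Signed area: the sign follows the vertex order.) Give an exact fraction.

Set W = (0, 0), D = (1, 0), J = (0, 1), B = (-2, 4); any affine frame gives the same invariant.
1. N lies on line BD with BN:ND = 5:3 ⇒ N = (-1/8, 3/2)
2. P is where the line through N parallel to WJ meets line DW ⇒ P = (-1/8, 0)
3. U lies on line PN with PU:UN = 2:3 ⇒ U = (-1/8, 3/5)
2·[UJD] = -21/40, 2·[WBU] = -7/10
[UJD]:[WBU] = -21/40:-7/10 = 3/4

[UJD]:[WBU] = 3/4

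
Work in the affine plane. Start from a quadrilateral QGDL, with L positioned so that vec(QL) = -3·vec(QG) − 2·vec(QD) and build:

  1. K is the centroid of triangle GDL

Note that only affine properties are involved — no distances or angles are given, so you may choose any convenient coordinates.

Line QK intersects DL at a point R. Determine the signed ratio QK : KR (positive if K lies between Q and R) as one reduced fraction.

Work in coordinates with Q = (0, 0), G = (1, 0), D = (0, 1), L = (-3, -2).
1. K is the centroid of triangle GDL ⇒ K = (-2/3, -1/3)
line QK meets DL at R = (-2, -1)
K = Q + t·(R−Q) with t = 1/3, so QK:KR = 1/3:2/3

QK:KR = 1/2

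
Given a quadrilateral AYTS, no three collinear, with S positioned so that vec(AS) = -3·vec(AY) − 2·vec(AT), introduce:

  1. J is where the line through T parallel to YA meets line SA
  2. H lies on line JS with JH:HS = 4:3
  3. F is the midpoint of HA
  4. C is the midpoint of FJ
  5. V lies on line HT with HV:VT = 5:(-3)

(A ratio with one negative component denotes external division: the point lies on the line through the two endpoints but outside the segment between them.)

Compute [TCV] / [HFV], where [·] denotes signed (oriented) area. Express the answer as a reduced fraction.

[TCV]:[HFV] = 87/50

Work in coordinates with A = (0, 0), Y = (1, 0), T = (0, 1), S = (-3, -2).
1. J is where the line through T parallel to YA meets line SA ⇒ J = (3/2, 1)
2. H lies on line JS with JH:HS = 4:3 ⇒ H = (-15/14, -5/7)
3. F is the midpoint of HA ⇒ F = (-15/28, -5/14)
4. C is the midpoint of FJ ⇒ C = (27/56, 9/28)
5. V lies on line HT with HV:VT = 5:(-3) ⇒ V = (45/28, 25/7)
2·[TCV] = 261/112, 2·[HFV] = 75/56
[TCV]:[HFV] = 261/112:75/56 = 87/50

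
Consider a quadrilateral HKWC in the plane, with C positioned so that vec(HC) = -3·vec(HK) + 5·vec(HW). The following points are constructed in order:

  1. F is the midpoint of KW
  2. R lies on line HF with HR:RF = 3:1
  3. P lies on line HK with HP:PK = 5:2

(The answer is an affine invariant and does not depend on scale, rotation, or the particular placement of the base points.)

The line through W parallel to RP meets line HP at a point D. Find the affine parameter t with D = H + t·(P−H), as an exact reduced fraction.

Work in coordinates with H = (0, 0), K = (1, 0), W = (0, 1), C = (-3, 5).
1. F is the midpoint of KW ⇒ F = (1/2, 1/2)
2. R lies on line HF with HR:RF = 3:1 ⇒ R = (3/8, 3/8)
3. P lies on line HK with HP:PK = 5:2 ⇒ P = (5/7, 0)
through W parallel to RP: direction (19/56, -3/8); meets HP at D = (19/21, 0)
D = H + t·(P−H) with t = 19/15

t = 19/15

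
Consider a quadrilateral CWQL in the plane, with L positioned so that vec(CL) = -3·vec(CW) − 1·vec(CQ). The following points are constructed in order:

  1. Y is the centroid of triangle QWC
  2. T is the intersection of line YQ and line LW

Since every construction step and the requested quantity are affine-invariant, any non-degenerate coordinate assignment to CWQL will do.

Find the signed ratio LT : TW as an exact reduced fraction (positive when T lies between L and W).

Work in coordinates with C = (0, 0), W = (1, 0), Q = (0, 1), L = (-3, -1).
1. Y is the centroid of triangle QWC ⇒ Y = (1/3, 1/3)
2. T is the intersection of line YQ and line LW ⇒ T = (5/9, -1/9)
T = L + t·(W−L) with t = 8/9, so LT:TW = t:(1−t) = 8/9:1/9

LT:TW = 8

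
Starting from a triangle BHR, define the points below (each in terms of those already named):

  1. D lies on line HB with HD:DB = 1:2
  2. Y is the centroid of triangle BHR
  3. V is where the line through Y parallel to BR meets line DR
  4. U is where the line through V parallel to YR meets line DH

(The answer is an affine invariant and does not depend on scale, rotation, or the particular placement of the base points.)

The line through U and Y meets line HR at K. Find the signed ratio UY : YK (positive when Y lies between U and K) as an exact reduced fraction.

Assign B = (0, 0), H = (1, 0), R = (0, 1) — the answer is frame-independent, so this choice is without loss of generality.
1. D lies on line HB with HD:DB = 1:2 ⇒ D = (2/3, 0)
2. Y is the centroid of triangle BHR ⇒ Y = (1/3, 1/3)
3. V is where the line through Y parallel to BR meets line DR ⇒ V = (1/3, 1/2)
4. U is where the line through V parallel to YR meets line DH ⇒ U = (7/12, 0)
line UY meets HR at K = (-2/3, 5/3)
Y = U + t·(K−U) with t = 1/5, so UY:YK = 1/5:4/5

UY:YK = 1/4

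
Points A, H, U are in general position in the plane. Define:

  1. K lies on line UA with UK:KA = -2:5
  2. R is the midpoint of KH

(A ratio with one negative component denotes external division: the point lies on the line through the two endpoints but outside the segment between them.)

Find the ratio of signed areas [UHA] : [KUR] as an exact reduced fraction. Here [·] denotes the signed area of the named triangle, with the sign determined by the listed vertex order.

Assign A = (0, 0), H = (1, 0), U = (0, 1) — the answer is frame-independent, so this choice is without loss of generality.
1. K lies on line UA with UK:KA = -2:5 ⇒ K = (0, 5/3)
2. R is the midpoint of KH ⇒ R = (1/2, 5/6)
2·[UHA] = -1, 2·[KUR] = 1/3
[UHA]:[KUR] = -1:1/3 = -3

[UHA]:[KUR] = -3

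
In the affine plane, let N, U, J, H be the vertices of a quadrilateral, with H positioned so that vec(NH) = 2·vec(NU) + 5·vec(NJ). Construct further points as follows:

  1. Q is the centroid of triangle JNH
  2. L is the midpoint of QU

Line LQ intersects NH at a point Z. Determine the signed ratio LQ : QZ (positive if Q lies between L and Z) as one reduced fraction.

Choose coordinates N = (0, 0), U = (1, 0), J = (0, 1), H = (2, 5).
1. Q is the centroid of triangle JNH ⇒ Q = (2/3, 2)
2. L is the midpoint of QU ⇒ L = (5/6, 1)
line LQ meets NH at Z = (12/17, 30/17)
Q = L + t·(Z−L) with t = 17/13, so LQ:QZ = 17/13:-4/13

LQ:QZ = -17/4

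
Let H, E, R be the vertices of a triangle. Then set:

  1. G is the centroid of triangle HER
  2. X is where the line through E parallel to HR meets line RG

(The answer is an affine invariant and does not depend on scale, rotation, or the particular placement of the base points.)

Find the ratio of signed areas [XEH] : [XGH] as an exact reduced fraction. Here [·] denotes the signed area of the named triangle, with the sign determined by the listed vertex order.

[XEH]:[XGH] = 3/2

Work in coordinates with H = (0, 0), E = (1, 0), R = (0, 1).
1. G is the centroid of triangle HER ⇒ G = (1/3, 1/3)
2. X is where the line through E parallel to HR meets line RG ⇒ X = (1, -1)
2·[XEH] = 1, 2·[XGH] = 2/3
[XEH]:[XGH] = 1:2/3 = 3/2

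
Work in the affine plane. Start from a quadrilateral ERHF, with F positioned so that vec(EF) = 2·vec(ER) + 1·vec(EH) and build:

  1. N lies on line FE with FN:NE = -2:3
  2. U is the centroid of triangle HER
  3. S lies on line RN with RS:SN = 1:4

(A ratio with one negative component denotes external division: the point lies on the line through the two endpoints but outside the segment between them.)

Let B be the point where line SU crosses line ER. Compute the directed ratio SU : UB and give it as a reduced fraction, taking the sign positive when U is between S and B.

Assign E = (0, 0), R = (1, 0), H = (0, 1), F = (2, 1) — the answer is frame-independent, so this choice is without loss of generality.
1. N lies on line FE with FN:NE = -2:3 ⇒ N = (6, 3)
2. U is the centroid of triangle HER ⇒ U = (1/3, 1/3)
3. S lies on line RN with RS:SN = 1:4 ⇒ S = (2, 3/5)
line SU meets ER at B = (-7/4, 0)
U = S + t·(B−S) with t = 4/9, so SU:UB = 4/9:5/9

SU:UB = 4/5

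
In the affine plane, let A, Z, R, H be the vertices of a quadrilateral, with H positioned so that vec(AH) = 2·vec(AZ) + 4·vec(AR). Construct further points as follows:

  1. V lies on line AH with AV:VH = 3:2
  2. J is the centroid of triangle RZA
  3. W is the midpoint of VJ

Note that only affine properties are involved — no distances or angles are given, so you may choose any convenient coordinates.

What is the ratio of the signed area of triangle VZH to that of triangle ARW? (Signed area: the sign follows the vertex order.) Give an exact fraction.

[VZH]:[ARW] = -48/23

Work in coordinates with A = (0, 0), Z = (1, 0), R = (0, 1), H = (2, 4).
1. V lies on line AH with AV:VH = 3:2 ⇒ V = (6/5, 12/5)
2. J is the centroid of triangle RZA ⇒ J = (1/3, 1/3)
3. W is the midpoint of VJ ⇒ W = (23/30, 41/30)
2·[VZH] = 8/5, 2·[ARW] = -23/30
[VZH]:[ARW] = 8/5:-23/30 = -48/23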